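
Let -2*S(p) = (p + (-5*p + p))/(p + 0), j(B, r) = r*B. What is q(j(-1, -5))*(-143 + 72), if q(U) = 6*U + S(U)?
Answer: -4473/2 ≈ -2236.5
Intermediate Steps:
j(B, r) = B*r
S(p) = 3/2 (S(p) = -(p + (-5*p + p))/(2*(p + 0)) = -(p - 4*p)/(2*p) = -(-3*p)/(2*p) = -½*(-3) = 3/2)
q(U) = 3/2 + 6*U (q(U) = 6*U + 3/2 = 3/2 + 6*U)
q(j(-1, -5))*(-143 + 72) = (3/2 + 6*(-1*(-5)))*(-143 + 72) = (3/2 + 6*5)*(-71) = (3/2 + 30)*(-71) = (63/2)*(-71) = -4473/2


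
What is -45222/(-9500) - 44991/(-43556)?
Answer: 599275983/103445500 ≈ 5.7932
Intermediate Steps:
-45222/(-9500) - 44991/(-43556) = -45222*(-1/9500) - 44991*(-1/43556) = 22611/4750 + 44991/43556 = 599275983/103445500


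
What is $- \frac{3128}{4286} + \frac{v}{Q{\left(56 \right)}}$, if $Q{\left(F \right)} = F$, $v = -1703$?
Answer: $- \frac{3737113}{120008} \approx -31.141$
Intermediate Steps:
$- \frac{3128}{4286} + \frac{v}{Q{\left(56 \right)}} = - \frac{3128}{4286} - \frac{1703}{56} = \left(-3128\right) \frac{1}{4286} - \frac{1703}{56} = - \frac{1564}{2143} - \frac{1703}{56} = - \frac{3737113}{120008}$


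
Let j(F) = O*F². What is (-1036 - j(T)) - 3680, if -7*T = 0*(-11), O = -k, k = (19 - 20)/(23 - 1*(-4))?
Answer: -4716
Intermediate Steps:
k = -1/27 (k = -1/(23 + 4) = -1/27 ≈ -0.037037)
O = 1/27 (O = -1*(-1/27) = 1/27 ≈ 0.037037)
T = 0 (T = -0*(-11) = -⅐*0 = 0)
j(F) = F²/27
(-1036 - j(T)) - 3680 = (-1036 - 0²/27) - 3680 = (-1036 - 0/27) - 3680 = (-1036 - 1*0) - 3680 = (-1036 + 0) - 3680 = -1036 - 3680 = -4716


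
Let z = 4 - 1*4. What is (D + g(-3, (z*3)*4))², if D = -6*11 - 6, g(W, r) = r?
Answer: 5184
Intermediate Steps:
z = 0 (z = 4 - 4 = 0)
D = -72 (D = -66 - 6 = -72)
(D + g(-3, (z*3)*4))² = (-72 + (0*3)*4)² = (-72 + 0*4)² = (-72 + 0)² = (-72)² = 5184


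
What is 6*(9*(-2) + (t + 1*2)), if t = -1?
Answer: -102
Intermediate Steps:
6*(9*(-2) + (t + 1*2)) = 6*(9*(-2) + (-1 + 1*2)) = 6*(-18 + (-1 + 2)) = 6*(-18 + 1) = 6*(-17) = -102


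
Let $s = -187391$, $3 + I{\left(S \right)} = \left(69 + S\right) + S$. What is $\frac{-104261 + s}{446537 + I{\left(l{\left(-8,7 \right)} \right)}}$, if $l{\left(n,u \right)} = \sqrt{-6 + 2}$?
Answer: $- \frac{130252658156}{199454239625} + \frac{1166608 i}{199454239625} \approx -0.65305 + 5.849 \cdot 10^{-6} i$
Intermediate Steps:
$l{\left(n,u \right)} = 2 i$ ($l{\left(n,u \right)} = \sqrt{-4} = 2 i$)
$I{\left(S \right)} = 66 + 2 S$ ($I{\left(S \right)} = -3 + \left(\left(69 + S\right) + S\right) = -3 + \left(69 + 2 S\right) = 66 + 2 S$)
$\frac{-104261 + s}{446537 + I{\left(l{\left(-8,7 \right)} \right)}} = \frac{-104261 - 187391}{446537 + \left(66 + 2 \cdot 2 i\right)} = - \frac{291652}{446537 + \left(66 + 4 i\right)} = - \frac{291652}{446603 + 4 i} = - 291652 \frac{446603 - 4 i}{199454239625} = - \frac{291652 \left(446603 - 4 i\right)}{199454239625}$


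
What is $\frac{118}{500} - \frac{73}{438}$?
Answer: $\frac{26}{375} \approx 0.069333$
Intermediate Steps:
$\frac{118}{500} - \frac{73}{438} = 118 \cdot \frac{1}{500} - 73 \cdot \frac{1}{438} = \frac{59}{250} - \frac{1}{6} = \frac{26}{375}$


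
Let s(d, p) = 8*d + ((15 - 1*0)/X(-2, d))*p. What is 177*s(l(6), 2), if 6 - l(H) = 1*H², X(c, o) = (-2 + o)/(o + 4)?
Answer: -305325/8 ≈ -38166.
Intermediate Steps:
X(c, o) = (-2 + o)/(4 + o)
l(H) = 6 - H²
s(d, p) = 8*d + 15*p*(4 + d)/(-2 + d) (s(d, p) = 8*d + ((15 - 1*0)/(((-2 + d)/(4 + d))))*p = 8*d + ((15 + 0)*((4 + d)/(-2 + d)))*p = 8*d + (15*((4 + d)/(-2 + d)))*p = 8*d + (15*(4 + d)/(-2 + d))*p = 8*d + 15*p*(4 + d)/(-2 + d))
177*s(l(6), 2) = 177*((8*(6 - 1*6²)*(-2 + (6 - 1*6²)) + 15*2*(4 + (6 - 1*6²)))/(-2 + (6 - 1*6²))) = 177*((8*(6 - 1*36)*(-2 + (6 - 1*36)) + 15*2*(4 + (6 - 1*36)))/(-2 + (6 - 1*36))) = 177*((8*(6 - 36)*(-2 + (6 - 36)) + 15*2*(4 + (6 - 36)))/(-2 + (6 - 36))) = 177*((8*(-30)*(-2 - 30) + 15*2*(4 - 30))/(-2 - 30)) = 177*((8*(-30)*(-32) + 15*2*(-26))/(-32)) = 177*(-(7680 - 780)/32) = 177*(-1/32*6900) = 177*(-1725/8) = -305325/8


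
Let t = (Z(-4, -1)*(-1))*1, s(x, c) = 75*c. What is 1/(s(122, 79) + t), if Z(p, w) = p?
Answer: 1/5929 ≈ 0.00016866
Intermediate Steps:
t = 4 (t = -4*(-1)*1 = 4*1 = 4)
1/(s(122, 79) + t) = 1/(75*79 + 4) = 1/(5925 + 4) = 1/5929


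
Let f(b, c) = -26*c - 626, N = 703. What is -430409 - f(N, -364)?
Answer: -439247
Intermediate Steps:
f(b, c) = -626 - 26*c
-430409 - f(N, -364) = -430409 - (-626 - 26*(-364)) = -430409 - (-626 + 9464) = -430409 - 1*8838 = -430409 - 8838 = -439247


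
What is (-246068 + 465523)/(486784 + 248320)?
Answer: 219455/735104 ≈ 0.29854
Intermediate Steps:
(-246068 + 465523)/(486784 + 248320) = 219455/735104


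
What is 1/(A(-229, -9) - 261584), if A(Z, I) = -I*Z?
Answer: -1/263645 ≈ -3.7930e-6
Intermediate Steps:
A(Z, I) = -I*Z
1/(A(-229, -9) - 261584) = 1/(-1*(-9)*(-229) - 261584) = 1/(-2061 - 261584) = 1/(-263645) = -1/263645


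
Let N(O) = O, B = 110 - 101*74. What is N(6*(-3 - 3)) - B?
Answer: 7328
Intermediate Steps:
B = -7364 (B = 110 - 7474 = -7364)
N(6*(-3 - 3)) - B = 6*(-3 - 3) - 1*(-7364) = 6*(-6) + 7364 = -36 + 7364 = 7328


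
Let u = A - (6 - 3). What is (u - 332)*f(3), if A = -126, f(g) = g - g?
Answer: 0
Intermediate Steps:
f(g) = 0
u = -129 (u = -126 - (6 - 3) = -126 - 1*3 = -126 - 3 = -129)
(u - 332)*f(3) = (-129 - 332)*0 = -461*0 = 0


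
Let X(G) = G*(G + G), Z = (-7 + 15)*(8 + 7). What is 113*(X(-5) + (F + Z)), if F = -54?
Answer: 13108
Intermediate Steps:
Z = 120 (Z = 8*15 = 120)
X(G) = 2*G**2 (X(G) = G*(2*G) = 2*G**2)
113*(X(-5) + (F + Z)) = 113*(2*(-5)**2 + (-54 + 120)) = 113*(2*25 + 66) = 113*(50 + 66) = 113*116 = 13108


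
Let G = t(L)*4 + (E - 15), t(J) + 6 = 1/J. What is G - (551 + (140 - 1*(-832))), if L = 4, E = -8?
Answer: -1569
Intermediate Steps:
t(J) = -6 + 1/J
G = -46 (G = (-6 + 1/4)*4 + (-8 - 15) = (-6 + 1/4)*4 - 23 = -23/4*4 - 23 = -23 - 23 = -46)
G - (551 + (140 - 1*(-832))) = -46 - (551 + (140 - 1*(-832))) = -46 - (551 + (140 + 832)) = -46 - (551 + 972) = -46 - 1*1523 = -46 - 1523 = -1569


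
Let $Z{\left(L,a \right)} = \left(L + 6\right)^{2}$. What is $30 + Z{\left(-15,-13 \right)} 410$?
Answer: $33240$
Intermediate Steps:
$Z{\left(L,a \right)} = \left(6 + L\right)^{2}$
$30 + Z{\left(-15,-13 \right)} 410 = 30 + \left(6 - 15\right)^{2} \cdot 410 = 30 + \left(-9\right)^{2} \cdot 410 = 30 + 81 \cdot 410 = 30 + 33210 = 33240$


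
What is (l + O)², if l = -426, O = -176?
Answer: 362404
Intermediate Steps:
(l + O)² = (-426 - 176)² = (-602)² = 362404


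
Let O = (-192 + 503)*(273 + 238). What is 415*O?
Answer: 65952215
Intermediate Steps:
O = 158921 (O = 311*511 = 158921)
415*O = 415*158921 = 65952215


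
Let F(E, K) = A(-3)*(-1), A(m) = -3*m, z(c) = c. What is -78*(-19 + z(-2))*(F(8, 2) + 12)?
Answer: 4914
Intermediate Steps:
F(E, K) = -9 (F(E, K) = -3*(-3)*(-1) = 9*(-1) = -9)
-78*(-19 + z(-2))*(F(8, 2) + 12) = -78*(-19 - 2)*(-9 + 12) = -(-1638)*3 = -78*(-63) = 4914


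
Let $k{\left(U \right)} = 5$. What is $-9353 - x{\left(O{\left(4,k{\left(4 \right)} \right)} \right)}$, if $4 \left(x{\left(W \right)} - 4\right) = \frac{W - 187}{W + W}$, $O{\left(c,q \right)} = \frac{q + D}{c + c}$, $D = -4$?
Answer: $- \frac{73361}{8} \approx -9170.1$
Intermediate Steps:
$O{\left(c,q \right)} = \frac{-4 + q}{2 c}$ ($O{\left(c,q \right)} = \frac{q - 4}{c + c} = \frac{-4 + q}{2 c}$)
$x{\left(W \right)} = 4 + \frac{-187 + W}{8 W}$ ($x{\left(W \right)} = 4 + \frac{\left(W - 187\right) \frac{1}{W + W}}{4} = 4 + \frac{\left(-187 + W\right) \frac{1}{2 W}}{4} = 4 + \frac{\frac{1}{2} \frac{1}{W} \left(-187 + W\right)}{4} = 4 + \frac{-187 + W}{8 W}$)
$-9353 - x{\left(O{\left(4,k{\left(4 \right)} \right)} \right)} = -9353 - \frac{11 \left(-17 + 3 \frac{-4 + 5}{2 \cdot 4}\right)}{8 \frac{-4 + 5}{2 \cdot 4}} = -9353 - \frac{11 \left(-17 + 3 \cdot \frac{1}{2} \cdot \frac{1}{4} \cdot 1\right)}{8 \cdot \frac{1}{2} \cdot \frac{1}{4} \cdot 1} = -9353 - \frac{11 \frac{1}{\frac{1}{8}} \left(-17 + 3 \cdot \frac{1}{8}\right)}{8} = -9353 - \frac{11}{8} \cdot 8 \left(-17 + \frac{3}{8}\right) = -9353 - \frac{11}{8} \cdot 8 \left(- \frac{133}{8}\right) = -9353 - - \frac{1463}{8} = -9353 + \frac{1463}{8} = - \frac{73361}{8}$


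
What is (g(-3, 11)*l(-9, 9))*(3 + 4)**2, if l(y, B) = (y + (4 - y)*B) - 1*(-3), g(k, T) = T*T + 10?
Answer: 712509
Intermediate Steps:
g(k, T) = 10 + T**2 (g(k, T) = T**2 + 10 = 10 + T**2)
l(y, B) = 3 + y + B*(4 - y) (l(y, B) = (y + B*(4 - y)) + 3 = 3 + y + B*(4 - y))
(g(-3, 11)*l(-9, 9))*(3 + 4)**2 = ((10 + 11**2)*(3 - 9 + 4*9 - 1*9*(-9)))*(3 + 4)**2 = ((10 + 121)*(3 - 9 + 36 + 81))*7**2 = (131*111)*49 = 14541*49 = 712509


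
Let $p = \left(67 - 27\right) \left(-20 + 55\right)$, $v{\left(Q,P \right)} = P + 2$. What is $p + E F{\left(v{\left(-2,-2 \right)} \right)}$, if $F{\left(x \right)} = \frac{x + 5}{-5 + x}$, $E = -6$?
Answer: $1406$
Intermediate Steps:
$v{\left(Q,P \right)} = 2 + P$
$F{\left(x \right)} = \frac{5 + x}{-5 + x}$
$p = 1400$ ($p = 40 \cdot 35 = 1400$)
$p + E F{\left(v{\left(-2,-2 \right)} \right)} = 1400 - 6 \frac{5 + \left(2 - 2\right)}{-5 + \left(2 - 2\right)} = 1400 - 6 \frac{5 + 0}{-5 + 0} = 1400 - 6 \frac{1}{-5} \cdot 5 = 1400 - 6 \left(\left(- \frac{1}{5}\right) 5\right) = 1400 - -6 = 1400 + 6 = 1406$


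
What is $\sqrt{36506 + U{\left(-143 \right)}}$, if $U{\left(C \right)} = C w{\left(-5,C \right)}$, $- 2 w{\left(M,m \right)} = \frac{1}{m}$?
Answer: $\frac{\sqrt{146022}}{2} \approx 191.06$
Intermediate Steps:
$w{\left(M,m \right)} = - \frac{1}{2 m}$
$U{\left(C \right)} = - \frac{1}{2}$ ($U{\left(C \right)} = C \left(- \frac{1}{2 C}\right) = - \frac{1}{2}$)
$\sqrt{36506 + U{\left(-143 \right)}} = \sqrt{36506 - \frac{1}{2}} = \sqrt{\frac{73011}{2}} = \frac{\sqrt{146022}}{2}$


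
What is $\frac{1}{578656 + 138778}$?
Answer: $\frac{1}{717434} \approx 1.3939 \cdot 10^{-6}$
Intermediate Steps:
$\frac{1}{578656 + 138778} = \frac{1}{717434}$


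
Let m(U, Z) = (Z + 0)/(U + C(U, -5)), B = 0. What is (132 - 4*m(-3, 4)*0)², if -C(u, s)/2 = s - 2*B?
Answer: 17424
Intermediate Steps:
C(u, s) = -2*s (C(u, s) = -2*(s - 2*0) = -2*(s + 0) = -2*s)
m(U, Z) = Z/(10 + U) (m(U, Z) = (Z + 0)/(U - 2*(-5)) = Z/(U + 10) = Z/(10 + U))
(132 - 4*m(-3, 4)*0)² = (132 - 16/(10 - 3)*0)² = (132 - 16/7*0)² = (132 + 0)² = 132² = 17424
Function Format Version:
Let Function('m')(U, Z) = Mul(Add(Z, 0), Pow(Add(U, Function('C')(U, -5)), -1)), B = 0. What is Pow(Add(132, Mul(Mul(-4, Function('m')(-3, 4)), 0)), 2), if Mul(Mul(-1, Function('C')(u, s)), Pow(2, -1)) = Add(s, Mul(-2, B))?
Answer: 17424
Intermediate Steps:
Function('C')(u, s) = Mul(-2, s) (Function('C')(u, s) = Mul(-2, Add(s, Mul(-2, 0))) = Mul(-2, Add(s, 0)) = Mul(-2, s))
Function('m')(U, Z) = Mul(Z, Pow(Add(10, U), -1)) (Function('m')(U, Z) = Mul(Add(Z, 0), Pow(Add(U, Mul(-2, -5)), -1)) = Mul(Z, Pow(Add(U, 10), -1)) = Mul(Z, Pow(Add(10, U), -1)))
Pow(Add(132, Mul(Mul(-4, Function('m')(-3, 4)), 0)), 2) = Pow(Add(132, Mul(Mul(-4, Mul(4, Pow(Add(10, -3), -1))), 0)), 2) = Pow(Add(132, Mul(Mul(-4, Mul(4, Pow(7, -1))), 0)), 2) = Pow(Add(132, Mul(Mul(-4, Mul(4, Rational(1, 7))), 0)), 2) = Pow(Add(132, Mul(Mul(-4, Rational(4, 7)), 0)), 2) = Pow(Add(132, Mul(Rational(-16, 7), 0)), 2) = Pow(Add(132, 0), 2) = Pow(132, 2) = 17424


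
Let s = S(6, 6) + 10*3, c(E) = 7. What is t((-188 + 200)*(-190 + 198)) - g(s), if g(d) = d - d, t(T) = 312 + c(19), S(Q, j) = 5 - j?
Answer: 319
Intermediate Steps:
t(T) = 319 (t(T) = 312 + 7 = 319)
s = 29 (s = (5 - 1*6) + 10*3 = (5 - 6) + 30 = -1 + 30 = 29)
g(d) = 0
t((-188 + 200)*(-190 + 198)) - g(s) = 319 - 1*0 = 319 + 0 = 319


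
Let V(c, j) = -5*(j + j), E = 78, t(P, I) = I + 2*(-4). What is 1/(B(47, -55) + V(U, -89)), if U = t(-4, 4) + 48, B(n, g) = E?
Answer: 1/968 ≈ 0.0010331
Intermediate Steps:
t(P, I) = -8 + I (t(P, I) = I - 8 = -8 + I)
B(n, g) = 78
U = 44 (U = (-8 + 4) + 48 = -4 + 48 = 44)
V(c, j) = -10*j
1/(B(47, -55) + V(U, -89)) = 1/(78 - 10*(-89)) = 1/(78 + 890) = 1/968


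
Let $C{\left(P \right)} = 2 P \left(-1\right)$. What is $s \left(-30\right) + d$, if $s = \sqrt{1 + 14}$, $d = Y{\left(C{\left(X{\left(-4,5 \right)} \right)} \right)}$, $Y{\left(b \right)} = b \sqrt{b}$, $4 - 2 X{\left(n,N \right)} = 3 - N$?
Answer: $- 30 \sqrt{15} - 6 i \sqrt{6} \approx -116.19 - 14.697 i$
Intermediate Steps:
$X{\left(n,N \right)} = \frac{1}{2} + \frac{N}{2}$ ($X{\left(n,N \right)} = 2 - \frac{3 - N}{2} = 2 + \left(- \frac{3}{2} + \frac{N}{2}\right) = \frac{1}{2} + \frac{N}{2}$)
$C{\left(P \right)} = - 2 P$
$Y{\left(b \right)} = b^{\frac{3}{2}}$
$d = - 6 i \sqrt{6}$ ($d = \left(- 2 \left(\frac{1}{2} + \frac{1}{2} \cdot 5\right)\right)^{\frac{3}{2}} = \left(- 2 \left(\frac{1}{2} + \frac{5}{2}\right)\right)^{\frac{3}{2}} = \left(\left(-2\right) 3\right)^{\frac{3}{2}} = \left(-6\right)^{\frac{3}{2}} = - 6 i \sqrt{6} \approx - 14.697 i$)
$s = \sqrt{15} \approx 3.873$
$s \left(-30\right) + d = \sqrt{15} \left(-30\right) - 6 i \sqrt{6} = - 30 \sqrt{15} - 6 i \sqrt{6}$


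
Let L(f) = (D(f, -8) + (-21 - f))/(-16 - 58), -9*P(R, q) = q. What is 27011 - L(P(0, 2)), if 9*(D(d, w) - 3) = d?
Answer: 80951246/2997 ≈ 27011.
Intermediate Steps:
P(R, q) = -q/9
D(d, w) = 3 + d/9
L(f) = 9/37 + 4*f/333 (L(f) = ((3 + f/9) + (-21 - f))/(-16 - 58) = (-18 - 8*f/9)/(-74) = (-18 - 8*f/9)*(-1/74) = 9/37 + 4*f/333)
27011 - L(P(0, 2)) = 27011 - (9/37 + 4*(-⅑*2)/333) = 27011 - (9/37 + (4/333)*(-2/9)) = 27011 - (9/37 - 8/2997) = 27011 - 1*721/2997 = 27011 - 721/2997 = 80951246/2997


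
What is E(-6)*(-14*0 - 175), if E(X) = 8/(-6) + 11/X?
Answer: 3325/6 ≈ 554.17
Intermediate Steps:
E(X) = -4/3 + 11/X (E(X) = 8*(-⅙) + 11/X = -4/3 + 11/X)
E(-6)*(-14*0 - 175) = (-4/3 + 11/(-6))*(-14*0 - 175) = (-4/3 + 11*(-⅙))*(0 - 175) = (-4/3 - 11/6)*(-175) = -19/6*(-175) = 3325/6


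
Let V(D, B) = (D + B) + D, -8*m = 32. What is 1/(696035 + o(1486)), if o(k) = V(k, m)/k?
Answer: 743/517155489 ≈ 1.4367e-6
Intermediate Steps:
m = -4 (m = -⅛*32 = -4)
V(D, B) = B + 2*D (V(D, B) = (B + D) + D = B + 2*D)
o(k) = (-4 + 2*k)/k
1/(696035 + o(1486)) = 1/(696035 + (2 - 4/1486)) = 1/(696035 + (2 - 4*1/1486)) = 1/(696035 + (2 - 2/743)) = 1/(696035 + 1484/743) = 1/(517155489/743) = 743/517155489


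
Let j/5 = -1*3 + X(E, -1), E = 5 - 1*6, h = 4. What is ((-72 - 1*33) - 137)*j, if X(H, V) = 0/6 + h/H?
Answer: 8470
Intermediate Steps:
E = -1 (E = 5 - 6 = -1)
X(H, V) = 4/H (X(H, V) = 0/6 + 4/H = 0*(⅙) + 4/H = 0 + 4/H = 4/H)
j = -35 (j = 5*(-1*3 + 4/(-1)) = 5*(-3 + 4*(-1)) = 5*(-3 - 4) = 5*(-7) = -35)
((-72 - 1*33) - 137)*j = ((-72 - 1*33) - 137)*(-35) = ((-72 - 33) - 137)*(-35) = (-105 - 137)*(-35) = -242*(-35) = 8470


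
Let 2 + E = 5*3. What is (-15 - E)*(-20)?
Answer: 560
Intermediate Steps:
E = 13 (E = -2 + 5*3 = -2 + 15 = 13)
(-15 - E)*(-20) = (-15 - 1*13)*(-20) = (-15 - 13)*(-20) = -28*(-20) = 560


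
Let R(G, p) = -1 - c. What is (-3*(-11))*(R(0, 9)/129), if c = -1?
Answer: 0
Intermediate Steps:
R(G, p) = 0 (R(G, p) = -1 - 1*(-1) = -1 + 1 = 0)
(-3*(-11))*(R(0, 9)/129) = (-3*(-11))*(0/129) = 33*(0*(1/129)) = 33*0 = 0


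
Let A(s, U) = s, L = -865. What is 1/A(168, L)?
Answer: 1/168 ≈ 0.0059524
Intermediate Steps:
1/A(168, L) = 1/168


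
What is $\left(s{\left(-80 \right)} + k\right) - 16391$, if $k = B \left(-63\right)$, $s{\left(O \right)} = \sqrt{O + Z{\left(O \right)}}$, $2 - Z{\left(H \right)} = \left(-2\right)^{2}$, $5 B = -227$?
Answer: $- \frac{67654}{5} + i \sqrt{82} \approx -13531.0 + 9.0554 i$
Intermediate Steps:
$B = - \frac{227}{5}$ ($B = \frac{1}{5} \left(-227\right) = - \frac{227}{5} \approx -45.4$)
$Z{\left(H \right)} = -2$ ($Z{\left(H \right)} = 2 - \left(-2\right)^{2} = 2 - 4 = -2$)
$s{\left(O \right)} = \sqrt{-2 + O}$ ($s{\left(O \right)} = \sqrt{O - 2} = \sqrt{-2 + O}$)
$k = \frac{14301}{5}$ ($k = \left(- \frac{227}{5}\right) \left(-63\right) = \frac{14301}{5} \approx 2860.2$)
$\left(s{\left(-80 \right)} + k\right) - 16391 = \left(\sqrt{-2 - 80} + \frac{14301}{5}\right) - 16391 = \left(\sqrt{-82} + \frac{14301}{5}\right) - 16391 = \left(i \sqrt{82} + \frac{14301}{5}\right) - 16391 = \left(\frac{14301}{5} + i \sqrt{82}\right) - 16391 = - \frac{67654}{5} + i \sqrt{82}$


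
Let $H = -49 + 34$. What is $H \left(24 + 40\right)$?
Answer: $-960$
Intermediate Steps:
$H = -15$
$H \left(24 + 40\right) = - 15 \left(24 + 40\right) = \left(-15\right) 64 = -960$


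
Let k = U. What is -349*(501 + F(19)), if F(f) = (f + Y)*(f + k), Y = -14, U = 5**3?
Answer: -426129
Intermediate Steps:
U = 125
k = 125
F(f) = (-14 + f)*(125 + f) (F(f) = (f - 14)*(f + 125) = (-14 + f)*(125 + f))
-349*(501 + F(19)) = -349*(501 + (-1750 + 19**2 + 111*19)) = -349*(501 + (-1750 + 361 + 2109)) = -349*(501 + 720) = -349*1221 = -426129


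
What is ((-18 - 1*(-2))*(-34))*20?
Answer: 10880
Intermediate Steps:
((-18 - 1*(-2))*(-34))*20 = ((-18 + 2)*(-34))*20 = -16*(-34)*20 = 544*20 = 10880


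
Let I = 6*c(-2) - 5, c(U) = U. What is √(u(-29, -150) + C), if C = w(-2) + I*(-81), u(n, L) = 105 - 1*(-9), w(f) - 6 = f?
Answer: √1495 ≈ 38.665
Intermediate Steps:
w(f) = 6 + f
I = -17 (I = 6*(-2) - 5 = -12 - 5 = -17)
u(n, L) = 114 (u(n, L) = 105 + 9 = 114)
C = 1381 (C = (6 - 2) - 17*(-81) = 4 + 1377 = 1381)
√(u(-29, -150) + C) = √(114 + 1381) = √1495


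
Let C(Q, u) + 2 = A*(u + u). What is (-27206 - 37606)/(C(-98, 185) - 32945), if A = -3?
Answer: 64812/34057 ≈ 1.9030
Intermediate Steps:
C(Q, u) = -2 - 6*u (C(Q, u) = -2 - 3*(u + u) = -2 - 6*u)
(-27206 - 37606)/(C(-98, 185) - 32945) = (-27206 - 37606)/((-2 - 6*185) - 32945) = -64812/((-2 - 1110) - 32945) = -64812/(-1112 - 32945) = -64812/(-34057) = -64812*(-1/34057) = 64812/34057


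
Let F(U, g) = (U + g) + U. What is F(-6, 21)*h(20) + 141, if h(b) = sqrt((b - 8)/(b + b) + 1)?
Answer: 141 + 9*sqrt(130)/10 ≈ 151.26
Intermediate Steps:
h(b) = sqrt(1 + (-8 + b)/(2*b)) (h(b) = sqrt((-8 + b)/((2*b)) + 1) = sqrt((-8 + b)*(1/(2*b)) + 1) = sqrt((-8 + b)/(2*b) + 1) = sqrt(1 + (-8 + b)/(2*b)))
F(U, g) = g + 2*U
F(-6, 21)*h(20) + 141 = (21 + 2*(-6))*(sqrt(6 - 16/20)/2) + 141 = (21 - 12)*(sqrt(6 - 16*1/20)/2) + 141 = 9*(sqrt(6 - 4/5)/2) + 141 = 9*(sqrt(26/5)/2) + 141 = 9*((sqrt(130)/5)/2) + 141 = 9*(sqrt(130)/10) + 141 = 9*sqrt(130)/10 + 141 = 141 + 9*sqrt(130)/10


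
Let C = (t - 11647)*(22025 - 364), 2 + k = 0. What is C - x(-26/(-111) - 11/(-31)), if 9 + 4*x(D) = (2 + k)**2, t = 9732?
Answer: -165923251/4 ≈ -4.1481e+7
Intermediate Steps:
k = -2 (k = -2 + 0 = -2)
x(D) = -9/4 (x(D) = -9/4 + (2 - 2)**2/4 = -9/4 + (1/4)*0**2 = -9/4 + (1/4)*0 = -9/4 + 0 = -9/4)
C = -41480815 (C = (9732 - 11647)*(22025 - 364) = -1915*21661 = -41480815)
C - x(-26/(-111) - 11/(-31)) = -41480815 - 1*(-9/4) = -41480815 + 9/4 = -165923251/4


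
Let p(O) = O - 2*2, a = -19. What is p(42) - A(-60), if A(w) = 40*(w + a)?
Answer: 3198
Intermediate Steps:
p(O) = -4 + O (p(O) = O - 4 = -4 + O)
A(w) = -760 + 40*w (A(w) = 40*(w - 19) = 40*(-19 + w) = -760 + 40*w)
p(42) - A(-60) = (-4 + 42) - (-760 + 40*(-60)) = 38 - (-760 - 2400) = 38 - 1*(-3160) = 38 + 3160 = 3198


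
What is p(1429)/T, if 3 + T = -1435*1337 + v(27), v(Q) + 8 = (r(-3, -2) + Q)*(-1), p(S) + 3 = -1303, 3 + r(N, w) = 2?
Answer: 653/959316 ≈ 0.00068069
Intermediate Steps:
r(N, w) = -1 (r(N, w) = -3 + 2 = -1)
p(S) = -1306 (p(S) = -3 - 1303 = -1306)
v(Q) = -7 - Q (v(Q) = -8 + (-1 + Q)*(-1) = -8 + (1 - Q) = -7 - Q)
T = -1918632 (T = -3 + (-1435*1337 + (-7 - 1*27)) = -3 + (-1918595 + (-7 - 27)) = -3 + (-1918595 - 34) = -3 - 1918629 = -1918632)
p(1429)/T = -1306/(-1918632) = -1306*(-1/1918632) = 653/959316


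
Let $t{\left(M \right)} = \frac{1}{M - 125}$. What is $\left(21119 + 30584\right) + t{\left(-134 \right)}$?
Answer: $\frac{13391076}{259} \approx 51703.0$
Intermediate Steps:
$t{\left(M \right)} = \frac{1}{-125 + M}$
$\left(21119 + 30584\right) + t{\left(-134 \right)} = \left(21119 + 30584\right) + \frac{1}{-125 - 134} = 51703 + \frac{1}{-259} = 51703 - \frac{1}{259} = \frac{13391076}{259}$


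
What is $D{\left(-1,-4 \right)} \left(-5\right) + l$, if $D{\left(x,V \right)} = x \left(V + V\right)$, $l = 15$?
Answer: $-25$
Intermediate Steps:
$D{\left(x,V \right)} = 2 V x$ ($D{\left(x,V \right)} = x 2 V = 2 V x$)
$D{\left(-1,-4 \right)} \left(-5\right) + l = 2 \left(-4\right) \left(-1\right) \left(-5\right) + 15 = 8 \left(-5\right) + 15 = -40 + 15 = -25$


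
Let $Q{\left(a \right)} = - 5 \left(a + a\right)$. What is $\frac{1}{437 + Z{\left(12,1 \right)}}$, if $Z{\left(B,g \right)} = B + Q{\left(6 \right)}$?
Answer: $\frac{1}{389} \approx 0.0025707$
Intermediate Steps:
$Q{\left(a \right)} = - 10 a$ ($Q{\left(a \right)} = - 5 \cdot 2 a = - 10 a$)
$Z{\left(B,g \right)} = -60 + B$ ($Z{\left(B,g \right)} = B - 60 = -60 + B$)
$\frac{1}{437 + Z{\left(12,1 \right)}} = \frac{1}{437 + \left(-60 + 12\right)} = \frac{1}{437 - 48} = \frac{1}{389}$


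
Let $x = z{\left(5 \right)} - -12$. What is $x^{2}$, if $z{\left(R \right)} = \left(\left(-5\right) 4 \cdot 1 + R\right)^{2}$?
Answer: $56169$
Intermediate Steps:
$z{\left(R \right)} = \left(-20 + R\right)^{2}$ ($z{\left(R \right)} = \left(\left(-20\right) 1 + R\right)^{2} = \left(-20 + R\right)^{2}$)
$x = 237$ ($x = \left(-20 + 5\right)^{2} - -12 = \left(-15\right)^{2} + 12 = 225 + 12 = 237$)
$x^{2} = 237^{2} = 56169$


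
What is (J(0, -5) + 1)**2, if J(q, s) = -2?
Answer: 1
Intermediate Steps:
(J(0, -5) + 1)**2 = (-2 + 1)**2 = (-1)**2 = 1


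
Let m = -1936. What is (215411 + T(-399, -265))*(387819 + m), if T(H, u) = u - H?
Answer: 83175151235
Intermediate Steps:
(215411 + T(-399, -265))*(387819 + m) = (215411 + (-265 - 1*(-399)))*(387819 - 1936) = (215411 + (-265 + 399))*385883 = (215411 + 134)*385883 = 215545*385883 = 83175151235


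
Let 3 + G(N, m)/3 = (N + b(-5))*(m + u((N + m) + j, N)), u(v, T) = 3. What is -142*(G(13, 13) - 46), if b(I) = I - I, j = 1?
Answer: -80798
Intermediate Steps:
b(I) = 0
G(N, m) = -9 + 3*N*(3 + m) (G(N, m) = -9 + 3*((N + 0)*(m + 3)) = -9 + 3*(N*(3 + m)) = -9 + 3*N*(3 + m))
-142*(G(13, 13) - 46) = -142*((-9 + 9*13 + 3*13*13) - 46) = -142*((-9 + 117 + 507) - 46) = -142*(615 - 46) = -142*569 = -80798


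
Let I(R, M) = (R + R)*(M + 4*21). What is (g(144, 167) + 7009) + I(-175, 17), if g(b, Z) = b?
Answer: -28197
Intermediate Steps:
I(R, M) = 2*R*(84 + M) (I(R, M) = (2*R)*(M + 84) = (2*R)*(84 + M) = 2*R*(84 + M))
(g(144, 167) + 7009) + I(-175, 17) = (144 + 7009) + 2*(-175)*(84 + 17) = 7153 + 2*(-175)*101 = 7153 - 35350 = -28197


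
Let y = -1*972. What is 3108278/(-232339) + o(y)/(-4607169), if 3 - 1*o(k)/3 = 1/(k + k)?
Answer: -9279595960381723/693635424812568 ≈ -13.378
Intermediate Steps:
y = -972
o(k) = 9 - 3/(2*k) (o(k) = 9 - 3/(k + k) = 9 - 3*1/(2*k) = 9 - 3/(2*k))
3108278/(-232339) + o(y)/(-4607169) = 3108278/(-232339) + (9 - 3/2/(-972))/(-4607169) = 3108278*(-1/232339) + (9 - 3/2*(-1/972))*(-1/4607169) = -3108278/232339 + (9 + 1/648)*(-1/4607169) = -3108278/232339 + (5833/648)*(-1/4607169) = -3108278/232339 - 5833/2985445512 = -9279595960381723/693635424812568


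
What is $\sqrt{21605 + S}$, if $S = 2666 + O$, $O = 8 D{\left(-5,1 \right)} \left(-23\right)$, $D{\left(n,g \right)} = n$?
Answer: $9 \sqrt{311} \approx 158.72$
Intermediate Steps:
$O = 920$ ($O = 8 \left(-5\right) \left(-23\right) = \left(-40\right) \left(-23\right) = 920$)
$S = 3586$ ($S = 2666 + 920 = 3586$)
$\sqrt{21605 + S} = \sqrt{21605 + 3586} = \sqrt{25191} = 9 \sqrt{311}$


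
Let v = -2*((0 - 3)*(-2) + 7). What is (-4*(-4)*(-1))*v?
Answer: 416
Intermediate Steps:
v = -26 (v = -2*(-3*(-2) + 7) = -2*(6 + 7) = -2*13 = -26)
(-4*(-4)*(-1))*v = (-4*(-4)*(-1))*(-26) = (16*(-1))*(-26) = -16*(-26) = 416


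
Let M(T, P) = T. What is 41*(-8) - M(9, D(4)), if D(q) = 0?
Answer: -337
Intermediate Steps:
41*(-8) - M(9, D(4)) = 41*(-8) - 1*9 = -328 - 9 = -337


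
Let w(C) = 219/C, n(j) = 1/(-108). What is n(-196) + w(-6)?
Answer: -3943/108 ≈ -36.509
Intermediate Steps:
n(j) = -1/108
n(-196) + w(-6) = -1/108 + 219/(-6) = -1/108 + 219*(-⅙) = -1/108 - 73/2 = -3943/108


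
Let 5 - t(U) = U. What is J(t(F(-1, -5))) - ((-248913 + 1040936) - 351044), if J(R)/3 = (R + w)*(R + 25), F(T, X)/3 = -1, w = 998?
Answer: -341385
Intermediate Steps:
F(T, X) = -3 (F(T, X) = 3*(-1) = -3)
t(U) = 5 - U
J(R) = 3*(25 + R)*(998 + R) (J(R) = 3*((R + 998)*(R + 25)) = 3*((998 + R)*(25 + R)) = 3*((25 + R)*(998 + R)) = 3*(25 + R)*(998 + R))
J(t(F(-1, -5))) - ((-248913 + 1040936) - 351044) = (74850 + 3*(5 - 1*(-3))**2 + 3069*(5 - 1*(-3))) - ((-248913 + 1040936) - 351044) = (74850 + 3*(5 + 3)**2 + 3069*(5 + 3)) - (792023 - 351044) = (74850 + 3*8**2 + 3069*8) - 1*440979 = (74850 + 3*64 + 24552) - 440979 = (74850 + 192 + 24552) - 440979 = 99594 - 440979 = -341385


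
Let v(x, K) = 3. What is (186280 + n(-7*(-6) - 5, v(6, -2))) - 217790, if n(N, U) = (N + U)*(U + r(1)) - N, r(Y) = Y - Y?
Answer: -31427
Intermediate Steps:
r(Y) = 0
n(N, U) = -N + U*(N + U) (n(N, U) = (N + U)*(U + 0) - N = (N + U)*U - N = U*(N + U) - N = -N + U*(N + U))
(186280 + n(-7*(-6) - 5, v(6, -2))) - 217790 = (186280 + (3² - (-7*(-6) - 5) + (-7*(-6) - 5)*3)) - 217790 = (186280 + (9 - (42 - 5) + (42 - 5)*3)) - 217790 = (186280 + (9 - 1*37 + 37*3)) - 217790 = (186280 + (9 - 37 + 111)) - 217790 = (186280 + 83) - 217790 = 186363 - 217790 = -31427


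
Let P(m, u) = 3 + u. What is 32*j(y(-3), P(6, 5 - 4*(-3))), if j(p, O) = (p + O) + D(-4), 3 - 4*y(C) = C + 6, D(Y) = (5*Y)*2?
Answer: -640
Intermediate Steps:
D(Y) = 10*Y
y(C) = -¾ - C/4 (y(C) = ¾ - (C + 6)/4 = ¾ - (6 + C)/4 = ¾ + (-3/2 - C/4) = -¾ - C/4)
j(p, O) = -40 + O + p (j(p, O) = (p + O) + 10*(-4) = (O + p) - 40 = -40 + O + p)
32*j(y(-3), P(6, 5 - 4*(-3))) = 32*(-40 + (3 + (5 - 4*(-3))) + (-¾ - ¼*(-3))) = 32*(-40 + (3 + (5 + 12)) + (-¾ + ¾)) = 32*(-40 + (3 + 17) + 0) = 32*(-40 + 20 + 0) = 32*(-20) = -640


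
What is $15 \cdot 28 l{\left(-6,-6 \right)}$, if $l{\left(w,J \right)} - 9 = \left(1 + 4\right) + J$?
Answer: $3360$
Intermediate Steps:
$l{\left(w,J \right)} = 14 + J$ ($l{\left(w,J \right)} = 9 + \left(\left(1 + 4\right) + J\right) = 9 + \left(5 + J\right) = 14 + J$)
$15 \cdot 28 l{\left(-6,-6 \right)} = 15 \cdot 28 \left(14 - 6\right) = 420 \cdot 8 = 3360$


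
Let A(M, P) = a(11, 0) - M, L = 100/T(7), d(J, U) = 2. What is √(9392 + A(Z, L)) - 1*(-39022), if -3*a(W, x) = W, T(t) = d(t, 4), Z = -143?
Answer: 39022 + 29*√102/3 ≈ 39120.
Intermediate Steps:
T(t) = 2
a(W, x) = -W/3
L = 50 (L = 100/2 = 100*(½) = 50)
A(M, P) = -11/3 - M (A(M, P) = -⅓*11 - M = -11/3 - M)
√(9392 + A(Z, L)) - 1*(-39022) = √(9392 + (-11/3 - 1*(-143))) - 1*(-39022) = √(9392 + (-11/3 + 143)) + 39022 = √(9392 + 418/3) + 39022 = √(28594/3) + 39022 = 29*√102/3 + 39022 = 39022 + 29*√102/3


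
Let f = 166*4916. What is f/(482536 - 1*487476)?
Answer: -204014/1235 ≈ -165.19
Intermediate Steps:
f = 816056
f/(482536 - 1*487476) = 816056/(482536 - 1*487476) = 816056/(482536 - 487476) = 816056/(-4940) = 816056*(-1/4940) = -204014/1235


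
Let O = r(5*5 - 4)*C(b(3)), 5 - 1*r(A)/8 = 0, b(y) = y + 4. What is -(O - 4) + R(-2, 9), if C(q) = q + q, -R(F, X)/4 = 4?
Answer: -572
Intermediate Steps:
R(F, X) = -16 (R(F, X) = -4*4 = -16)
b(y) = 4 + y
C(q) = 2*q
r(A) = 40 (r(A) = 40 - 8*0 = 40 + 0 = 40)
O = 560 (O = 40*(2*(4 + 3)) = 40*(2*7) = 40*14 = 560)
-(O - 4) + R(-2, 9) = -(560 - 4) - 16 = -1*556 - 16 = -556 - 16 = -572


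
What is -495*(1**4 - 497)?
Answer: 245520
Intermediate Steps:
-495*(1**4 - 497) = -495*(1 - 497) = -495*(-496) = 245520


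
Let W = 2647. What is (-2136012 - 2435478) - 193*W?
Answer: -5082361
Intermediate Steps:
(-2136012 - 2435478) - 193*W = (-2136012 - 2435478) - 193*2647 = -4571490 - 510871 = -5082361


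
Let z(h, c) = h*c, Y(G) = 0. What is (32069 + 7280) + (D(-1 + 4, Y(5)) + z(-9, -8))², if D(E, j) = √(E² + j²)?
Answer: 44974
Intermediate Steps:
z(h, c) = c*h
(32069 + 7280) + (D(-1 + 4, Y(5)) + z(-9, -8))² = (32069 + 7280) + (√((-1 + 4)² + 0²) - 8*(-9))² = 39349 + (√(3² + 0) + 72)² = 39349 + (√(9 + 0) + 72)² = 39349 + (√9 + 72)² = 39349 + (3 + 72)² = 39349 + 75² = 39349 + 5625 = 44974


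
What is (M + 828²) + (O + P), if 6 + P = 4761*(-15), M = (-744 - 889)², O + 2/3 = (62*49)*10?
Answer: 9933694/3 ≈ 3.3112e+6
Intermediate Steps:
O = 91138/3 (O = -⅔ + (62*49)*10 = -⅔ + 3038*10 = -⅔ + 30380 = 91138/3 ≈ 30379.)
M = 2666689 (M = (-1633)² = 2666689)
P = -71421 (P = -6 + 4761*(-15) = -6 - 71415 = -71421)
(M + 828²) + (O + P) = (2666689 + 828²) + (91138/3 - 71421) = (2666689 + 685584) - 123125/3 = 3352273 - 123125/3 = 9933694/3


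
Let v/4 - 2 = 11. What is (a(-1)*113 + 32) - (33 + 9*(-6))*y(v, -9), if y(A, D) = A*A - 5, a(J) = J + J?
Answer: 56485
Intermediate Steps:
a(J) = 2*J
v = 52 (v = 8 + 4*11 = 8 + 44 = 52)
y(A, D) = -5 + A² (y(A, D) = A² - 5 = -5 + A²)
(a(-1)*113 + 32) - (33 + 9*(-6))*y(v, -9) = ((2*(-1))*113 + 32) - (33 + 9*(-6))*(-5 + 52²) = (-2*113 + 32) - (33 - 54)*(-5 + 2704) = (-226 + 32) - (-21)*2699 = -194 - 1*(-56679) = -194 + 56679 = 56485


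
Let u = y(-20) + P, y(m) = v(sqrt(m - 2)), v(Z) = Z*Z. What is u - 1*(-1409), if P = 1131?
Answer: 2518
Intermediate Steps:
v(Z) = Z**2
y(m) = -2 + m (y(m) = (sqrt(m - 2))**2 = (sqrt(-2 + m))**2 = -2 + m)
u = 1109 (u = (-2 - 20) + 1131 = -22 + 1131 = 1109)
u - 1*(-1409) = 1109 - 1*(-1409) = 1109 + 1409 = 2518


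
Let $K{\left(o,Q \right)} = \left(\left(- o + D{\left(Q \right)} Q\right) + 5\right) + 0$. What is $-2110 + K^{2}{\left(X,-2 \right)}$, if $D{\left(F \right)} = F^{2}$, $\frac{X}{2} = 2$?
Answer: $-2061$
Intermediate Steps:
$X = 4$ ($X = 2 \cdot 2 = 4$)
$K{\left(o,Q \right)} = 5 + Q^{3} - o$ ($K{\left(o,Q \right)} = \left(\left(- o + Q^{2} Q\right) + 5\right) + 0 = \left(\left(- o + Q^{3}\right) + 5\right) + 0 = \left(\left(Q^{3} - o\right) + 5\right) + 0 = \left(5 + Q^{3} - o\right) + 0 = 5 + Q^{3} - o$)
$-2110 + K^{2}{\left(X,-2 \right)} = -2110 + \left(5 + \left(-2\right)^{3} - 4\right)^{2} = -2110 + \left(5 - 8 - 4\right)^{2} = -2110 + \left(-7\right)^{2} = -2110 + 49 = -2061$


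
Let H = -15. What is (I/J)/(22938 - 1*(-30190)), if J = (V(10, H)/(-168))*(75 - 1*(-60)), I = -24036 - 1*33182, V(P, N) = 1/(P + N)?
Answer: -400526/59769 ≈ -6.7012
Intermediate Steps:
V(P, N) = 1/(N + P)
I = -57218 (I = -24036 - 33182 = -57218)
J = 9/56 (J = (1/((-15 + 10)*(-168)))*(75 - 1*(-60)) = (-1/168/(-5))*(75 + 60) = -⅕*(-1/168)*135 = (1/840)*135 = 9/56 ≈ 0.16071)
(I/J)/(22938 - 1*(-30190)) = (-57218/9/56)/(22938 - 1*(-30190)) = (-57218*56/9)/(22938 + 30190) = -3204208/9/53128 = -3204208/9*1/53128 = -400526/59769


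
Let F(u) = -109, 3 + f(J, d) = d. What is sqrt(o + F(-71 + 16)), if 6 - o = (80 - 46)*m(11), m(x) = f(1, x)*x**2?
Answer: I*sqrt(33015) ≈ 181.7*I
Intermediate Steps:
f(J, d) = -3 + d
m(x) = x**2*(-3 + x) (m(x) = (-3 + x)*x**2 = x**2*(-3 + x))
o = -32906 (o = 6 - (80 - 46)*11**2*(-3 + 11) = 6 - 34*121*8 = 6 - 34*968 = 6 - 1*32912 = 6 - 32912 = -32906)
sqrt(o + F(-71 + 16)) = sqrt(-32906 - 109) = sqrt(-33015) = I*sqrt(33015)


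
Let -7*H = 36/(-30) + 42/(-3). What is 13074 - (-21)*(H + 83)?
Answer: 74313/5 ≈ 14863.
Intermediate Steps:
H = 76/35 (H = -(36/(-30) + 42/(-3))/7 = -(36*(-1/30) + 42*(-1/3))/7 = -(-6/5 - 14)/7 = -1/7*(-76/5) = 76/35 ≈ 2.1714)
13074 - (-21)*(H + 83) = 13074 - (-21)*(76/35 + 83) = 13074 - (-21)*2981/35 = 13074 - 1*(-8943/5) = 13074 + 8943/5 = 74313/5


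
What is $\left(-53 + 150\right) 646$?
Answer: $62662$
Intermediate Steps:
$\left(-53 + 150\right) 646 = 97 \cdot 646 = 62662$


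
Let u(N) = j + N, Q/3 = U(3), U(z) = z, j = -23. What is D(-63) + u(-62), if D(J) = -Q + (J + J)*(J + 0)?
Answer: 7844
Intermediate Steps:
Q = 9 (Q = 3*3 = 9)
u(N) = -23 + N
D(J) = -9 + 2*J**2 (D(J) = -1*9 + (J + J)*(J + 0) = -9 + (2*J)*J = -9 + 2*J**2)
D(-63) + u(-62) = (-9 + 2*(-63)**2) + (-23 - 62) = (-9 + 2*3969) - 85 = (-9 + 7938) - 85 = 7929 - 85 = 7844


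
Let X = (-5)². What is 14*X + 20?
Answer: 370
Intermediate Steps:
X = 25
14*X + 20 = 14*25 + 20 = 350 + 20 = 370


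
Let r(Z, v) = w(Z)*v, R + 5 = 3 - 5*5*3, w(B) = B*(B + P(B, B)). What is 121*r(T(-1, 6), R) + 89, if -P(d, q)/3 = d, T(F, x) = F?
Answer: 18723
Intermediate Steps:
P(d, q) = -3*d
w(B) = -2*B² (w(B) = B*(B - 3*B) = B*(-2*B) = -2*B²)
R = -77 (R = -5 + (3 - 5*5*3) = -5 + (3 - 25*3) = -5 + (3 - 75) = -5 - 72 = -77)
r(Z, v) = -2*v*Z² (r(Z, v) = (-2*Z²)*v = -2*v*Z²)
121*r(T(-1, 6), R) + 89 = 121*(-2*(-77)*(-1)²) + 89 = 121*(-2*(-77)*1) + 89 = 121*154 + 89 = 18634 + 89 = 18723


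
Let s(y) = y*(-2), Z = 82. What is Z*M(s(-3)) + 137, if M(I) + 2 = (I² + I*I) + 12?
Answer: 6861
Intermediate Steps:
s(y) = -2*y
M(I) = 10 + 2*I² (M(I) = -2 + ((I² + I*I) + 12) = -2 + ((I² + I²) + 12) = -2 + (2*I² + 12) = -2 + (12 + 2*I²) = 10 + 2*I²)
Z*M(s(-3)) + 137 = 82*(10 + 2*(-2*(-3))²) + 137 = 82*(10 + 2*6²) + 137 = 82*(10 + 2*36) + 137 = 82*(10 + 72) + 137 = 82*82 + 137 = 6724 + 137 = 6861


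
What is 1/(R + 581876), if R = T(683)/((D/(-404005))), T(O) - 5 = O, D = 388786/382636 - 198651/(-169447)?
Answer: -70944822689/8969550951224349676 ≈ -7.9095e-9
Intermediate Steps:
D = 70944822689/32418261146 (D = 388786*(1/382636) - 198651*(-1/169447) = 194393/191318 + 198651/169447 = 70944822689/32418261146 ≈ 2.1884)
T(O) = 5 + O
R = -9010832040871334240/70944822689 (R = (5 + 683)/(((70944822689/32418261146)/(-404005))) = 688/(((70944822689/32418261146)*(-1/404005))) = 688/(-70944822689/13097139594289730) = 688*(-13097139594289730/70944822689) = -9010832040871334240/70944822689 ≈ -1.2701e+8)
1/(R + 581876) = 1/(-9010832040871334240/70944822689 + 581876) = 1/(-8969550951224349676/70944822689) = -70944822689/8969550951224349676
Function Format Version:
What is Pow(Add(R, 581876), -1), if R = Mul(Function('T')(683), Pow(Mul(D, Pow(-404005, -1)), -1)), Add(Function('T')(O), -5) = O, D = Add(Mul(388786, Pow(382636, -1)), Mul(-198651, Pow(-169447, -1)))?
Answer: Rational(-70944822689, 8969550951224349676) ≈ -7.9095e-9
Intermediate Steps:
D = Rational(70944822689, 32418261146) (D = Add(Mul(388786, Rational(1, 382636)), Mul(-198651, Rational(-1, 169447))) = Add(Rational(194393, 191318), Rational(198651, 169447)) = Rational(70944822689, 32418261146) ≈ 2.1884)
Function('T')(O) = Add(5, O)
R = Rational(-9010832040871334240, 70944822689) (R = Mul(Add(5, 683), Pow(Mul(Rational(70944822689, 32418261146), Pow(-404005, -1)), -1)) = Mul(688, Pow(Mul(Rational(70944822689, 32418261146), Rational(-1, 404005)), -1)) = Mul(688, Pow(Rational(-70944822689, 13097139594289730), -1)) = Mul(688, Rational(-13097139594289730, 70944822689)) = Rational(-9010832040871334240, 70944822689) ≈ -1.2701e+8)
Pow(Add(R, 581876), -1) = Pow(Add(Rational(-9010832040871334240, 70944822689), 581876), -1) = Pow(Rational(-8969550951224349676, 70944822689), -1) = Rational(-70944822689, 8969550951224349676)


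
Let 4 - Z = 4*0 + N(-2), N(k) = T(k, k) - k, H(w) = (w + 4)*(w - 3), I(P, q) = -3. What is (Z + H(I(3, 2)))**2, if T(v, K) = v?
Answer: 4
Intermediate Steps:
H(w) = (-3 + w)*(4 + w) (H(w) = (4 + w)*(-3 + w) = (-3 + w)*(4 + w))
N(k) = 0 (N(k) = k - k = 0)
Z = 4 (Z = 4 - (4*0 + 0) = 4 - (0 + 0) = 4 - 1*0 = 4 + 0 = 4)
(Z + H(I(3, 2)))**2 = (4 + (-12 - 3 + (-3)**2))**2 = (4 + (-12 - 3 + 9))**2 = (4 - 6)**2 = (-2)**2 = 4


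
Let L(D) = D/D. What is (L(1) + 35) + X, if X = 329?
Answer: 365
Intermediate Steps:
L(D) = 1
(L(1) + 35) + X = (1 + 35) + 329 = 36 + 329 = 365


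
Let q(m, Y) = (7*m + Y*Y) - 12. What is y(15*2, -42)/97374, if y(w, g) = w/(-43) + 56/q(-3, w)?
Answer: -11801/1815100047 ≈ -6.5016e-6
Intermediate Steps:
q(m, Y) = -12 + Y² + 7*m (q(m, Y) = (7*m + Y²) - 12 = (Y² + 7*m) - 12 = -12 + Y² + 7*m)
y(w, g) = 56/(-33 + w²) - w/43 (y(w, g) = w/(-43) + 56/(-12 + w² + 7*(-3)) = w*(-1/43) + 56/(-12 + w² - 21) = -w/43 + 56/(-33 + w²) = 56/(-33 + w²) - w/43)
y(15*2, -42)/97374 = ((2408 - 15*2*(-33 + (15*2)²))/(43*(-33 + (15*2)²)))/97374 = ((2408 - 1*30*(-33 + 30²))/(43*(-33 + 30²)))*(1/97374) = ((2408 - 1*30*(-33 + 900))/(43*(-33 + 900)))*(1/97374) = ((1/43)*(2408 - 1*30*867)/867)*(1/97374) = ((1/43)*(1/867)*(2408 - 26010))*(1/97374) = ((1/43)*(1/867)*(-23602))*(1/97374) = -23602/37281*1/97374 = -11801/1815100047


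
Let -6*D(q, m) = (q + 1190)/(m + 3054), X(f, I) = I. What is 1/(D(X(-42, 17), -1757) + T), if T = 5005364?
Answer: 7782/38951741441 ≈ 1.9979e-7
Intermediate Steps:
D(q, m) = -(1190 + q)/(6*(3054 + m)) (D(q, m) = -(q + 1190)/(6*(m + 3054)) = -(1190 + q)/(6*(3054 + m)))
1/(D(X(-42, 17), -1757) + T) = 1/((-1190 - 1*17)/(6*(3054 - 1757)) + 5005364) = 1/((1/6)*(-1190 - 17)/1297 + 5005364) = 1/((1/6)*(1/1297)*(-1207) + 5005364) = 1/(-1207/7782 + 5005364) = 1/(38951741441/7782) = 7782/38951741441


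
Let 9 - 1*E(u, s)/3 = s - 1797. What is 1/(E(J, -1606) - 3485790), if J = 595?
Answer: -1/3475554 ≈ -2.8772e-7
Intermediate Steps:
E(u, s) = 5418 - 3*s (E(u, s) = 27 - 3*(s - 1797) = 27 - 3*(-1797 + s) = 27 + (5391 - 3*s) = 5418 - 3*s)
1/(E(J, -1606) - 3485790) = 1/((5418 - 3*(-1606)) - 3485790) = 1/((5418 + 4818) - 3485790) = 1/(10236 - 3485790) = 1/(-3475554) = -1/3475554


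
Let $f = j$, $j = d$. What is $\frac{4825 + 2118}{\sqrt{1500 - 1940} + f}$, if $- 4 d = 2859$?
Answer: $- \frac{1498116}{154357} - \frac{4192 i \sqrt{110}}{154357} \approx -9.7055 - 0.28483 i$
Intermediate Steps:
$d = - \frac{2859}{4}$ ($d = \left(- \frac{1}{4}\right) 2859 = - \frac{2859}{4} \approx -714.75$)
$j = - \frac{2859}{4} \approx -714.75$
$f = - \frac{2859}{4} \approx -714.75$
$\frac{4825 + 2118}{\sqrt{1500 - 1940} + f} = \frac{4825 + 2118}{\sqrt{1500 - 1940} - \frac{2859}{4}} = \frac{6943}{\sqrt{-440} - \frac{2859}{4}} = \frac{6943}{2 i \sqrt{110} - \frac{2859}{4}} = \frac{6943}{- \frac{2859}{4} + 2 i \sqrt{110}}$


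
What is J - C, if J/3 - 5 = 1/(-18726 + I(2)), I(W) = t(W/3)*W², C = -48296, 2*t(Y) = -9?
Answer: 301847127/6248 ≈ 48311.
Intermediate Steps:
t(Y) = -9/2 (t(Y) = (½)*(-9) = -9/2)
I(W) = -9*W²/2
J = 93719/6248 (J = 15 + 3/(-18726 - 9/2*2²) = 15 + 3/(-18726 - 9/2*4) = 15 + 3/(-18726 - 18) = 15 + 3/(-18744) = 15 + 3*(-1/18744) = 15 - 1/6248 = 93719/6248 ≈ 15.000)
J - C = 93719/6248 - 1*(-48296) = 93719/6248 + 48296 = 301847127/6248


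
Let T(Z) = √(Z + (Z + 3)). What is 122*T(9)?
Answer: 122*√21 ≈ 559.07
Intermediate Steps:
T(Z) = √(3 + 2*Z) (T(Z) = √(Z + (3 + Z)) = √(3 + 2*Z))
122*T(9) = 122*√(3 + 2*9) = 122*√(3 + 18) = 122*√21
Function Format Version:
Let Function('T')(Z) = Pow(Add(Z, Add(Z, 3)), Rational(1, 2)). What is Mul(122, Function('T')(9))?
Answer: Mul(122, Pow(21, Rational(1, 2))) ≈ 559.07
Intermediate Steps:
Function('T')(Z) = Pow(Add(3, Mul(2, Z)), Rational(1, 2)) (Function('T')(Z) = Pow(Add(Z, Add(3, Z)), Rational(1, 2)) = Pow(Add(3, Mul(2, Z)), Rational(1, 2)))
Mul(122, Function('T')(9)) = Mul(122, Pow(Add(3, Mul(2, 9)), Rational(1, 2))) = Mul(122, Pow(Add(3, 18), Rational(1, 2))) = Mul(122, Pow(21, Rational(1, 2)))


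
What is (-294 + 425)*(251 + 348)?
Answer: 78469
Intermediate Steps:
(-294 + 425)*(251 + 348) = 131*599 = 78469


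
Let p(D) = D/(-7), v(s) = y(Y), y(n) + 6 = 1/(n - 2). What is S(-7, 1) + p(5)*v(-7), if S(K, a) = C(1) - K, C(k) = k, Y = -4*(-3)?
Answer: 171/14 ≈ 12.214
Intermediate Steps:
Y = 12
S(K, a) = 1 - K
y(n) = -6 + 1/(-2 + n) (y(n) = -6 + 1/(n - 2) = -6 + 1/(-2 + n))
v(s) = -59/10 (v(s) = (13 - 6*12)/(-2 + 12) = (13 - 72)/10 = (⅒)*(-59) = -59/10)
p(D) = -D/7 (p(D) = D*(-⅐) = -D/7)
S(-7, 1) + p(5)*v(-7) = (1 - 1*(-7)) - ⅐*5*(-59/10) = (1 + 7) - 5/7*(-59/10) = 8 + 59/14 = 171/14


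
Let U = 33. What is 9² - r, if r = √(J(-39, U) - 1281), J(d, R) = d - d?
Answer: 81 - I*√1281 ≈ 81.0 - 35.791*I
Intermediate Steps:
J(d, R) = 0
r = I*√1281 (r = √(0 - 1281) = √(-1281) = I*√1281 ≈ 35.791*I)
9² - r = 9² - I*√1281 = 81 - I*√1281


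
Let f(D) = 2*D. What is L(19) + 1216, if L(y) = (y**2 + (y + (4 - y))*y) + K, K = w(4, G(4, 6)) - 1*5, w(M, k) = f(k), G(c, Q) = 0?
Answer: 1648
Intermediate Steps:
w(M, k) = 2*k
K = -5 (K = 2*0 - 1*5 = 0 - 5 = -5)
L(y) = -5 + y**2 + 4*y (L(y) = (y**2 + (y + (4 - y))*y) - 5 = (y**2 + 4*y) - 5 = -5 + y**2 + 4*y)
L(19) + 1216 = (-5 + 19**2 + 4*19) + 1216 = (-5 + 361 + 76) + 1216 = 432 + 1216 = 1648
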